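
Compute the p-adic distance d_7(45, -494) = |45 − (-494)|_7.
d_7(45, -494) = 1/49

Step 1 — x − y = 45 − (-494) = 539. Step 2 — v_7(539) = 2 (factor: 539 = (7^2 · 11); the sign does not affect v_p). Step 3 — |x − y|_7 = 7^{-2} = 1/49.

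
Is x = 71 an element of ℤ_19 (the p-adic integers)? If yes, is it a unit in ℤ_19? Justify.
x ∈ ℤ_19^× (unit); v_19(x) = 0

ℤ_19 = {x ∈ ℚ_19 : v_19(x) ≥ 0} and ℤ_19^× = {x ∈ ℤ_19 : v_19(x) = 0}. Here v_19(71) = v_19(num) − v_19(den) = 0; compare against these criteria.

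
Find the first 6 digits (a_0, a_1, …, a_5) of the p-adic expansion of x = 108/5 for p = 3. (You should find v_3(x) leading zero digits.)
(a_0, …, a_5) = (0, 0, 0, 2, 2, 1)

v_3(108/5) = 3, so a_0 = ... = a_2 = 0. Factor out: x = 3^3 · u with u = 4/5 a unit in ℤ_3. Expand u iteratively via a_{v+i} = u_i mod 3, u_{i+1} = (u_i − a_{v+i})/3:
  u_0 = 4/5;  a_3 = 2;  u_1 = (u_0 − 2)/3 = -2/5
  u_1 = -2/5;  a_4 = 2;  u_2 = (u_1 − 2)/3 = -4/5
  u_2 = -4/5;  a_5 = 1;  u_3 = (u_2 − 1)/3 = -3/5
Digits: (0, 0, 0, 2, 2, 1).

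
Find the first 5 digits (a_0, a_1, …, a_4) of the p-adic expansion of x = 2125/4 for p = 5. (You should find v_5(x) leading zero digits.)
(a_0, …, a_4) = (0, 0, 0, 3, 4)

v_5(2125/4) = 3, so a_0 = ... = a_2 = 0. Factor out: x = 5^3 · u with u = 17/4 a unit in ℤ_5. Expand u iteratively via a_{v+i} = u_i mod 5, u_{i+1} = (u_i − a_{v+i})/5:
  u_0 = 17/4;  a_3 = 3;  u_1 = (u_0 − 3)/5 = 1/4
  u_1 = 1/4;  a_4 = 4;  u_2 = (u_1 − 4)/5 = -3/4
Digits: (0, 0, 0, 3, 4).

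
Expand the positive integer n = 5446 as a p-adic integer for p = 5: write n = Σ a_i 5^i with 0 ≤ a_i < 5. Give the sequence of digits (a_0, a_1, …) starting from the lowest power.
(a_0, a_1, …) = (1, 4, 2, 3, 3, 1)

Repeated division by 5 gives the digits low-to-high: 5446 = 1 + 4·5^1 + 2·5^2 + 3·5^3 + 3·5^4 + 1·5^5. Digit sequence: (1, 4, 2, 3, 3, 1).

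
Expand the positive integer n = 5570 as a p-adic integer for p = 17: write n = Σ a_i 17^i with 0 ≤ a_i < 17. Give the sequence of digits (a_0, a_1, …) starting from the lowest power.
(a_0, a_1, …) = (11, 4, 2, 1)

Repeated division by 17 gives the digits low-to-high: 5570 = 11 + 4·17^1 + 2·17^2 + 1·17^3. Digit sequence: (11, 4, 2, 1).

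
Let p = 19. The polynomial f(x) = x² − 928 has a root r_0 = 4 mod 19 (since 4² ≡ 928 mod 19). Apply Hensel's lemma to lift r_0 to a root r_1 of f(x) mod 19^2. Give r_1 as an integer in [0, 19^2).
r_1 = 118 (mod 361)

Hensel's recurrence: r_{i+1} = r_i − f(r_i)·(f′(r_i))^{-1} mod 19^{i+2}, with f′(x) = 2x. Iterate:
  r_0 = 4 (mod 19)
  r_1 = 118 (mod 361)
Final: r_1 = 118, and one checks f(r_1) ≡ 0 mod 19^2.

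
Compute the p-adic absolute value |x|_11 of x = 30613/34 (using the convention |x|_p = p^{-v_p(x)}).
|30613/34|_11 = 1/1331

Step 1 — compute v_11(x) by factoring powers of 11 out of the numerator and denominator: v_11(30613/34) = 3. Step 2 — apply |x|_p = p^{-v_p(x)} = 11^{-3} = 1/1331.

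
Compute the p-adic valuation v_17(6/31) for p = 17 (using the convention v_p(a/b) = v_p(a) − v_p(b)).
v_17(6/31) = 0

Factor powers of 17 from the numerator and denominator of the reduced fraction: 6 = 17^0 · 6 and 31 = 17^0 · 31. Apply v_p(a/b) = v_p(a) − v_p(b): v_17(6/31) = 0 − 0 = 0.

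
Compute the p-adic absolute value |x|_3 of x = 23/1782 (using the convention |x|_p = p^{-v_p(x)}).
|23/1782|_3 = 81

Step 1 — compute v_3(x) by factoring powers of 3 out of the numerator and denominator: v_3(23/1782) = -4. Step 2 — apply |x|_p = p^{-v_p(x)} = 3^{4} = 81.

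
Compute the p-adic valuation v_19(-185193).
v_19(-185193) = 3

v_19(n) is the largest exponent k such that 19^k divides n. Factor out: -185193 = -19^3 · 27. (Sign doesn't affect v_p.) So v_19(-185193) = 3.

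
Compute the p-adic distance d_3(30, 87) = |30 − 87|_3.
d_3(30, 87) = 1/3

Step 1 — x − y = 30 − 87 = -57. Step 2 — v_3(-57) = 1 (factor: -57 = −(3^1 · 19); the sign does not affect v_p). Step 3 — |x − y|_3 = 3^{-1} = 1/3.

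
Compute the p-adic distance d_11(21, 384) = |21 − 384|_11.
d_11(21, 384) = 1/121

Step 1 — x − y = 21 − 384 = -363. Step 2 — v_11(-363) = 2 (factor: -363 = −(11^2 · 3); the sign does not affect v_p). Step 3 — |x − y|_11 = 11^{-2} = 1/121.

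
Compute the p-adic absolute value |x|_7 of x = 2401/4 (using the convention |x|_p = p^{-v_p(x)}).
|2401/4|_7 = 1/2401

Step 1 — compute v_7(x) by factoring powers of 7 out of the numerator and denominator: v_7(2401/4) = 4. Step 2 — apply |x|_p = p^{-v_p(x)} = 7^{-4} = 1/2401.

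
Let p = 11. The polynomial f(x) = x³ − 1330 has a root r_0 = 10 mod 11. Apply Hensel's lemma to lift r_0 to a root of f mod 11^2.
r_1 = 120 (mod 121)

Hensel: r_{i+1} = r_i − f(r_i)/f′(r_i) mod 11^{i+2}, where f′(x) = 3x². Iterate:
  r_0 = 10 (mod 11)
  r_1 = 120 (mod 121)
Final: r = 120 with f(r) ≡ 0 mod 11^2.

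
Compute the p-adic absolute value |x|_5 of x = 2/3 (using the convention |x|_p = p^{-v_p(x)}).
|2/3|_5 = 1

Step 1 — compute v_5(x) by factoring powers of 5 out of the numerator and denominator: v_5(2/3) = 0. Step 2 — apply |x|_p = p^{-v_p(x)} = 5^{0} = 1.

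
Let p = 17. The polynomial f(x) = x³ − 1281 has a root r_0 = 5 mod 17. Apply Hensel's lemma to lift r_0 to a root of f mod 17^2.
r_1 = 5 (mod 289)

Hensel: r_{i+1} = r_i − f(r_i)/f′(r_i) mod 17^{i+2}, where f′(x) = 3x². Iterate:
  r_0 = 5 (mod 17)
  r_1 = 5 (mod 289)
Final: r = 5 with f(r) ≡ 0 mod 17^2.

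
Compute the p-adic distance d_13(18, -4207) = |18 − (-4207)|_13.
d_13(18, -4207) = 1/169

Step 1 — x − y = 18 − (-4207) = 4225. Step 2 — v_13(4225) = 2 (factor: 4225 = (13^2 · 25); the sign does not affect v_p). Step 3 — |x − y|_13 = 13^{-2} = 1/169.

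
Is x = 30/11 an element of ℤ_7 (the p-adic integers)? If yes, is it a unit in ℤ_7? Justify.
x ∈ ℤ_7^× (unit); v_7(x) = 0

ℤ_7 = {x ∈ ℚ_7 : v_7(x) ≥ 0} and ℤ_7^× = {x ∈ ℤ_7 : v_7(x) = 0}. Here v_7(30/11) = v_7(num) − v_7(den) = 0; compare against these criteria.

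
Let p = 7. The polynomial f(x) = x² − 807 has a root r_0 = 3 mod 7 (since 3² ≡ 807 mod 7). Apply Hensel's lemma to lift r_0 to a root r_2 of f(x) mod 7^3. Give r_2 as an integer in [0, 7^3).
r_2 = 332 (mod 343)

Hensel's recurrence: r_{i+1} = r_i − f(r_i)·(f′(r_i))^{-1} mod 7^{i+2}, with f′(x) = 2x. Iterate:
  r_0 = 3 (mod 7)
  r_1 = 38 (mod 49)
  r_2 = 332 (mod 343)
Final: r_2 = 332, and one checks f(r_2) ≡ 0 mod 7^3.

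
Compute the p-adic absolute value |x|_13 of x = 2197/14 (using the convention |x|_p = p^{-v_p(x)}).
|2197/14|_13 = 1/2197

Step 1 — compute v_13(x) by factoring powers of 13 out of the numerator and denominator: v_13(2197/14) = 3. Step 2 — apply |x|_p = p^{-v_p(x)} = 13^{-3} = 1/2197.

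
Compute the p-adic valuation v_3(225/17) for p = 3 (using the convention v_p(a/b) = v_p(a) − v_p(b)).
v_3(225/17) = 2

Factor powers of 3 from the numerator and denominator of the reduced fraction: 225 = 3^2 · 25 and 17 = 3^0 · 17. Apply v_p(a/b) = v_p(a) − v_p(b): v_3(225/17) = 2 − 0 = 2.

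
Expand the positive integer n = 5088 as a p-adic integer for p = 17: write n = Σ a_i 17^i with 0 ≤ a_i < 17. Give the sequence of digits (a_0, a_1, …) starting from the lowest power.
(a_0, a_1, …) = (5, 10, 0, 1)

Repeated division by 17 gives the digits low-to-high: 5088 = 5 + 10·17^1 + 1·17^3. Digit sequence: (5, 10, 0, 1).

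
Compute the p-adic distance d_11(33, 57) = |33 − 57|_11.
d_11(33, 57) = 1

Step 1 — x − y = 33 − 57 = -24. Step 2 — v_11(-24) = 0 (factor: -24 = −(11^0 · 24); the sign does not affect v_p). Step 3 — |x − y|_11 = 11^{0} = 1.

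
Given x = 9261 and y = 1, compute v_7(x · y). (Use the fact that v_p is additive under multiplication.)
v_7(9261) = 3

v_p(x) = 3 (factor: 9261 = 7^3 · 27); v_p(y) = 0 (factor: 1 = 7^0 · 1). Additivity: v_p(xy) = v_p(x) + v_p(y) = 3 + 0 = 3. (Direct check: xy = 9261 = 7^3 · (27).)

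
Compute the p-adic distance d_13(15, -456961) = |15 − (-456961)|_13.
d_13(15, -456961) = 1/28561

Step 1 — x − y = 15 − (-456961) = 456976. Step 2 — v_13(456976) = 4 (factor: 456976 = (13^4 · 16); the sign does not affect v_p). Step 3 — |x − y|_13 = 13^{-4} = 1/28561.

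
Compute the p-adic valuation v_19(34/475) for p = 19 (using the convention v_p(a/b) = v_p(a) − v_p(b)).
v_19(34/475) = -1

Factor powers of 19 from the numerator and denominator of the reduced fraction: 34 = 19^0 · 34 and 475 = 19^1 · 25. Apply v_p(a/b) = v_p(a) − v_p(b): v_19(34/475) = 0 − 1 = -1.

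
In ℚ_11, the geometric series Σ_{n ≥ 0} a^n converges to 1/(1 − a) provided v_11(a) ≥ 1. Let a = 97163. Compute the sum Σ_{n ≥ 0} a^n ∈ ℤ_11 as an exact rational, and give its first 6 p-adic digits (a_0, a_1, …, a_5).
Σ a^n = 1/(1 − a) = -1/97162;  first 6 digits = (1, 0, 0, 7, 6, 0)

v_11(a) = 3 ≥ 1, so the series converges in ℤ_11 to 1/(1 − a) = 1/(1 − 97163) = -1/97162. Expand this rational in ℤ_11: compute digits iteratively via d_i = x_i mod 11, x_{i+1} = (x_i − d_i)/11. The first 6 digits are (1, 0, 0, 7, 6, 0).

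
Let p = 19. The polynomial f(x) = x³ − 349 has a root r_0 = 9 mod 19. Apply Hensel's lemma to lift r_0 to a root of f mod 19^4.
r_3 = 5158 (mod 130321)

Hensel: r_{i+1} = r_i − f(r_i)/f′(r_i) mod 19^{i+2}, where f′(x) = 3x². Iterate:
  r_0 = 9 (mod 19)
  r_1 = 104 (mod 361)
  r_2 = 5158 (mod 6859)
  r_3 = 5158 (mod 130321)
Final: r = 5158 with f(r) ≡ 0 mod 19^4.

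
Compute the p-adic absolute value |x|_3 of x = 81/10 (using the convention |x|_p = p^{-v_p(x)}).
|81/10|_3 = 1/81

Step 1 — compute v_3(x) by factoring powers of 3 out of the numerator and denominator: v_3(81/10) = 4. Step 2 — apply |x|_p = p^{-v_p(x)} = 3^{-4} = 1/81.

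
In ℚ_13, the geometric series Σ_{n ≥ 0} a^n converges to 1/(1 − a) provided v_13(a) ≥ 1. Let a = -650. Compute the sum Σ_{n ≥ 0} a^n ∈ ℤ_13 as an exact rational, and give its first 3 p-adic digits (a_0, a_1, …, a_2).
Σ a^n = 1/(1 − a) = 1/651;  first 3 digits = (1, 2, 0)

v_13(a) = 1 ≥ 1, so the series converges in ℤ_13 to 1/(1 − a) = 1/(1 − (-650)) = 1/651. Expand this rational in ℤ_13: compute digits iteratively via d_i = x_i mod 13, x_{i+1} = (x_i − d_i)/13. The first 3 digits are (1, 2, 0).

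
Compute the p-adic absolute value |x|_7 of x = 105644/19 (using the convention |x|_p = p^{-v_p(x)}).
|105644/19|_7 = 1/2401

Step 1 — compute v_7(x) by factoring powers of 7 out of the numerator and denominator: v_7(105644/19) = 4. Step 2 — apply |x|_p = p^{-v_p(x)} = 7^{-4} = 1/2401.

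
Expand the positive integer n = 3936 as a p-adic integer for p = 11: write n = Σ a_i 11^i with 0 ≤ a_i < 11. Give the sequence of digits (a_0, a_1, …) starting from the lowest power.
(a_0, a_1, …) = (9, 5, 10, 2)

Repeated division by 11 gives the digits low-to-high: 3936 = 9 + 5·11^1 + 10·11^2 + 2·11^3. Digit sequence: (9, 5, 10, 2).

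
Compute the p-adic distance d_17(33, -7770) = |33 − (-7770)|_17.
d_17(33, -7770) = 1/289

Step 1 — x − y = 33 − (-7770) = 7803. Step 2 — v_17(7803) = 2 (factor: 7803 = (17^2 · 27); the sign does not affect v_p). Step 3 — |x − y|_17 = 17^{-2} = 1/289.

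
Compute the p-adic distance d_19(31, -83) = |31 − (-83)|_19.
d_19(31, -83) = 1/19

Step 1 — x − y = 31 − (-83) = 114. Step 2 — v_19(114) = 1 (factor: 114 = (19^1 · 6); the sign does not affect v_p). Step 3 — |x − y|_19 = 19^{-1} = 1/19.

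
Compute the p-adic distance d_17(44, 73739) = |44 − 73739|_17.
d_17(44, 73739) = 1/4913

Step 1 — x − y = 44 − 73739 = -73695. Step 2 — v_17(-73695) = 3 (factor: -73695 = −(17^3 · 15); the sign does not affect v_p). Step 3 — |x − y|_17 = 17^{-3} = 1/4913.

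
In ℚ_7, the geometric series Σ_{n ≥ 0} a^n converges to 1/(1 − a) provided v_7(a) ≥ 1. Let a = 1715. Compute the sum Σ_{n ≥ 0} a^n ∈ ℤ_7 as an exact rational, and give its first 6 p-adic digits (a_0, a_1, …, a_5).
Σ a^n = 1/(1 − a) = -1/1714;  first 6 digits = (1, 0, 0, 5, 0, 0)

v_7(a) = 3 ≥ 1, so the series converges in ℤ_7 to 1/(1 − a) = 1/(1 − 1715) = -1/1714. Expand this rational in ℤ_7: compute digits iteratively via d_i = x_i mod 7, x_{i+1} = (x_i − d_i)/7. The first 6 digits are (1, 0, 0, 5, 0, 0).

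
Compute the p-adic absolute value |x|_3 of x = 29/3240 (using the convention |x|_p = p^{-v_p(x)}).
|29/3240|_3 = 81

Step 1 — compute v_3(x) by factoring powers of 3 out of the numerator and denominator: v_3(29/3240) = -4. Step 2 — apply |x|_p = p^{-v_p(x)} = 3^{4} = 81.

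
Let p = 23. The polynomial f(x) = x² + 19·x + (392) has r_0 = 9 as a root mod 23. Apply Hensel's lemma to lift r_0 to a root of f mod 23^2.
r_1 = 492 (mod 529)

Hensel: r_{i+1} = r_i − f(r_i)·(f′(r_i))^{-1} mod 23^{i+2}, f′(x) = 2x + 19. Iterate:
  r_0 = 9 (mod 23)
  r_1 = 492 (mod 529)
Final: r = 492 satisfies f(r) ≡ 0 mod 23^2.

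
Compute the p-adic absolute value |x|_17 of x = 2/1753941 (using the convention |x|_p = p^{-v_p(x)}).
|2/1753941|_17 = 83521

Step 1 — compute v_17(x) by factoring powers of 17 out of the numerator and denominator: v_17(2/1753941) = -4. Step 2 — apply |x|_p = p^{-v_p(x)} = 17^{4} = 83521.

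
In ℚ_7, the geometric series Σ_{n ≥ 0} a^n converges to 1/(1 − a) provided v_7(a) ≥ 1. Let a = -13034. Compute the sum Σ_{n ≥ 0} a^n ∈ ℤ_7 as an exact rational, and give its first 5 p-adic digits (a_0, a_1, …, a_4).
Σ a^n = 1/(1 − a) = 1/13035;  first 5 digits = (1, 0, 0, 4, 1)

v_7(a) = 3 ≥ 1, so the series converges in ℤ_7 to 1/(1 − a) = 1/(1 − (-13034)) = 1/13035. Expand this rational in ℤ_7: compute digits iteratively via d_i = x_i mod 7, x_{i+1} = (x_i − d_i)/7. The first 5 digits are (1, 0, 0, 4, 1).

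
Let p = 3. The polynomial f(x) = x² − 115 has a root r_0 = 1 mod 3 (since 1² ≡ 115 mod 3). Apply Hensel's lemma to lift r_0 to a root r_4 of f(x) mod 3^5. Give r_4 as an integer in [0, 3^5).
r_4 = 67 (mod 243)

Hensel's recurrence: r_{i+1} = r_i − f(r_i)·(f′(r_i))^{-1} mod 3^{i+2}, with f′(x) = 2x. Iterate:
  r_0 = 1 (mod 3)
  r_1 = 4 (mod 9)
  r_2 = 13 (mod 27)
  r_3 = 67 (mod 81)
  r_4 = 67 (mod 243)
Final: r_4 = 67, and one checks f(r_4) ≡ 0 mod 3^5.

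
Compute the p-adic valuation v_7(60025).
v_7(60025) = 4

v_7(n) is the largest exponent k such that 7^k divides n. Factor out: 60025 = 7^4 · 25. (Sign doesn't affect v_p.) So v_7(60025) = 4.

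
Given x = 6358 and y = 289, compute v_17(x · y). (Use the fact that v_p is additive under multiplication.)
v_17(1837462) = 4

v_p(x) = 2 (factor: 6358 = 17^2 · 22); v_p(y) = 2 (factor: 289 = 17^2 · 1). Additivity: v_p(xy) = v_p(x) + v_p(y) = 2 + 2 = 4. (Direct check: xy = 1837462 = 17^4 · (22).)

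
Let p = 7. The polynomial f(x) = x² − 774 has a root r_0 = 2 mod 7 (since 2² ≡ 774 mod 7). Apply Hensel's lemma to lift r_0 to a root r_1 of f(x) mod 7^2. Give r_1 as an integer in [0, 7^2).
r_1 = 23 (mod 49)

Hensel's recurrence: r_{i+1} = r_i − f(r_i)·(f′(r_i))^{-1} mod 7^{i+2}, with f′(x) = 2x. Iterate:
  r_0 = 2 (mod 7)
  r_1 = 23 (mod 49)
Final: r_1 = 23, and one checks f(r_1) ≡ 0 mod 7^2.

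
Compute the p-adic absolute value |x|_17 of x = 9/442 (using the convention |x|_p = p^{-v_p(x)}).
|9/442|_17 = 17

Step 1 — compute v_17(x) by factoring powers of 17 out of the numerator and denominator: v_17(9/442) = -1. Step 2 — apply |x|_p = p^{-v_p(x)} = 17^{1} = 17.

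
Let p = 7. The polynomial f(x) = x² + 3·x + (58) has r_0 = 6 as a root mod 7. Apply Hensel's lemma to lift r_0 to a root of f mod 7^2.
r_1 = 41 (mod 49)

Hensel: r_{i+1} = r_i − f(r_i)·(f′(r_i))^{-1} mod 7^{i+2}, f′(x) = 2x + 3. Iterate:
  r_0 = 6 (mod 7)
  r_1 = 41 (mod 49)
Final: r = 41 satisfies f(r) ≡ 0 mod 7^2.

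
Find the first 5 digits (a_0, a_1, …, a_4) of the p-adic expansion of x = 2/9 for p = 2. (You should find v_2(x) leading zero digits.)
(a_0, …, a_4) = (0, 1, 0, 0, 1)

v_2(2/9) = 1, so a_0 = ... = a_0 = 0. Factor out: x = 2^1 · u with u = 1/9 a unit in ℤ_2. Expand u iteratively via a_{v+i} = u_i mod 2, u_{i+1} = (u_i − a_{v+i})/2:
  u_0 = 1/9;  a_1 = 1;  u_1 = (u_0 − 1)/2 = -4/9
  u_1 = -4/9;  a_2 = 0;  u_2 = (u_1 − 0)/2 = -2/9
  u_2 = -2/9;  a_3 = 0;  u_3 = (u_2 − 0)/2 = -1/9
  u_3 = -1/9;  a_4 = 1;  u_4 = (u_3 − 1)/2 = -5/9
Digits: (0, 1, 0, 0, 1).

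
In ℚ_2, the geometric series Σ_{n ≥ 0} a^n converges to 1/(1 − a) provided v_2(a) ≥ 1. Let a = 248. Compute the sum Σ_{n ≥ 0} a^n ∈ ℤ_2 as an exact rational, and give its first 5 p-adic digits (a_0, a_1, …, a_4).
Σ a^n = 1/(1 − a) = -1/247;  first 5 digits = (1, 0, 0, 1, 1)

v_2(a) = 3 ≥ 1, so the series converges in ℤ_2 to 1/(1 − a) = 1/(1 − 248) = -1/247. Expand this rational in ℤ_2: compute digits iteratively via d_i = x_i mod 2, x_{i+1} = (x_i − d_i)/2. The first 5 digits are (1, 0, 0, 1, 1).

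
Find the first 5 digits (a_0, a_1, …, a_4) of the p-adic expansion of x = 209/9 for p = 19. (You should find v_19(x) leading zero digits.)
(a_0, …, a_4) = (0, 16, 14, 14, 14)

v_19(209/9) = 1, so a_0 = ... = a_0 = 0. Factor out: x = 19^1 · u with u = 11/9 a unit in ℤ_19. Expand u iteratively via a_{v+i} = u_i mod 19, u_{i+1} = (u_i − a_{v+i})/19:
  u_0 = 11/9;  a_1 = 16;  u_1 = (u_0 − 16)/19 = -7/9
  u_1 = -7/9;  a_2 = 14;  u_2 = (u_1 − 14)/19 = -7/9
  u_2 = -7/9;  a_3 = 14;  u_3 = (u_2 − 14)/19 = -7/9
  u_3 = -7/9;  a_4 = 14;  u_4 = (u_3 − 14)/19 = -7/9
Digits: (0, 16, 14, 14, 14).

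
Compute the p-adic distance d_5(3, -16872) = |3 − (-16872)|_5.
d_5(3, -16872) = 1/625

Step 1 — x − y = 3 − (-16872) = 16875. Step 2 — v_5(16875) = 4 (factor: 16875 = (5^4 · 27); the sign does not affect v_p). Step 3 — |x − y|_5 = 5^{-4} = 1/625.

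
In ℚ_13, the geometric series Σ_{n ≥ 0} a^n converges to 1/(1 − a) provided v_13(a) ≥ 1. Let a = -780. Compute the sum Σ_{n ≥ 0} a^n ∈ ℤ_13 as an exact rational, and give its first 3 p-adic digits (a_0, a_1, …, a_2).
Σ a^n = 1/(1 − a) = 1/781;  first 3 digits = (1, 5, 7)

v_13(a) = 1 ≥ 1, so the series converges in ℤ_13 to 1/(1 − a) = 1/(1 − (-780)) = 1/781. Expand this rational in ℤ_13: compute digits iteratively via d_i = x_i mod 13, x_{i+1} = (x_i − d_i)/13. The first 3 digits are (1, 5, 7).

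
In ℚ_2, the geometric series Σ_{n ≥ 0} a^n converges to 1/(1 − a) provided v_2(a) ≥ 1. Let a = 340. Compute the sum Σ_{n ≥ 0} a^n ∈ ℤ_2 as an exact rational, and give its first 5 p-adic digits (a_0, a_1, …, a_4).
Σ a^n = 1/(1 − a) = -1/339;  first 5 digits = (1, 0, 1, 0, 0)

v_2(a) = 2 ≥ 1, so the series converges in ℤ_2 to 1/(1 − a) = 1/(1 − 340) = -1/339. Expand this rational in ℤ_2: compute digits iteratively via d_i = x_i mod 2, x_{i+1} = (x_i − d_i)/2. The first 5 digits are (1, 0, 1, 0, 0).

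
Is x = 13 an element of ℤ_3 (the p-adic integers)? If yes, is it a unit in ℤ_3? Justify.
x ∈ ℤ_3^× (unit); v_3(x) = 0

ℤ_3 = {x ∈ ℚ_3 : v_3(x) ≥ 0} and ℤ_3^× = {x ∈ ℤ_3 : v_3(x) = 0}. Here v_3(13) = v_3(num) − v_3(den) = 0; compare against these criteria.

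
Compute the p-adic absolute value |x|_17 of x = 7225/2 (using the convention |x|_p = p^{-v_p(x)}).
|7225/2|_17 = 1/289

Step 1 — compute v_17(x) by factoring powers of 17 out of the numerator and denominator: v_17(7225/2) = 2. Step 2 — apply |x|_p = p^{-v_p(x)} = 17^{-2} = 1/289.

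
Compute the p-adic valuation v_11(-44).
v_11(-44) = 1

v_11(n) is the largest exponent k such that 11^k divides n. Factor out: -44 = -11^1 · 4. (Sign doesn't affect v_p.) So v_11(-44) = 1.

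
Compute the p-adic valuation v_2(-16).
v_2(-16) = 4

v_2(n) is the largest exponent k such that 2^k divides n. Factor out: -16 = -2^4 · 1. (Sign doesn't affect v_p.) So v_2(-16) = 4.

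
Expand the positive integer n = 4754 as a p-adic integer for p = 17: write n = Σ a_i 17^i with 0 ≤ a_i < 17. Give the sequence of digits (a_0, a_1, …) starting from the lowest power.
(a_0, a_1, …) = (11, 7, 16)

Repeated division by 17 gives the digits low-to-high: 4754 = 11 + 7·17^1 + 16·17^2. Digit sequence: (11, 7, 16).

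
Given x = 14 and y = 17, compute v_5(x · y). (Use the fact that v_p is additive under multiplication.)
v_5(238) = 0

v_p(x) = 0 (factor: 14 = 5^0 · 14); v_p(y) = 0 (factor: 17 = 5^0 · 17). Additivity: v_p(xy) = v_p(x) + v_p(y) = 0 + 0 = 0. (Direct check: xy = 238 = 5^0 · (238).)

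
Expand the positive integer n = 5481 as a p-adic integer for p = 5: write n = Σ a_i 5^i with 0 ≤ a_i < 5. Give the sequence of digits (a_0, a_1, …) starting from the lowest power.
(a_0, a_1, …) = (1, 1, 4, 3, 3, 1)

Repeated division by 5 gives the digits low-to-high: 5481 = 1 + 1·5^1 + 4·5^2 + 3·5^3 + 3·5^4 + 1·5^5. Digit sequence: (1, 1, 4, 3, 3, 1).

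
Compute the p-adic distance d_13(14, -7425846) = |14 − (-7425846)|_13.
d_13(14, -7425846) = 1/371293

Step 1 — x − y = 14 − (-7425846) = 7425860. Step 2 — v_13(7425860) = 5 (factor: 7425860 = (13^5 · 20); the sign does not affect v_p). Step 3 — |x − y|_13 = 13^{-5} = 1/371293.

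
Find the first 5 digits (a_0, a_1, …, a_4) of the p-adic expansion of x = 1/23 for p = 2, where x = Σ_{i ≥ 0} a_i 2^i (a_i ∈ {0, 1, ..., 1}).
(a_0, …, a_4) = (1, 1, 1, 0, 0)

v_2(1/23) = 0 (numerator and denominator both coprime to 2), so x ∈ ℤ_2^×. Compute digits iteratively via a_i = x_i mod 2, x_{i+1} = (x_i − a_i)/2, with x_0 = x:
  x_0 = 1/23;  a_0 = 1;  x_1 = (x_0 − 1)/2 = -11/23
  x_1 = -11/23;  a_1 = 1;  x_2 = (x_1 − 1)/2 = -17/23
  x_2 = -17/23;  a_2 = 1;  x_3 = (x_2 − 1)/2 = -20/23
  x_3 = -20/23;  a_3 = 0;  x_4 = (x_3 − 0)/2 = -10/23
  x_4 = -10/23;  a_4 = 0;  x_5 = (x_4 − 0)/2 = -5/23
Digits: (1, 1, 1, 0, 0).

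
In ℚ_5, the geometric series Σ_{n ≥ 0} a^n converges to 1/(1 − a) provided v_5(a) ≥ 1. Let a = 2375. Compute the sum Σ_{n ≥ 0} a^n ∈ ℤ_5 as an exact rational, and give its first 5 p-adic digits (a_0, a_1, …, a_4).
Σ a^n = 1/(1 − a) = -1/2374;  first 5 digits = (1, 0, 0, 4, 3)

v_5(a) = 3 ≥ 1, so the series converges in ℤ_5 to 1/(1 − a) = 1/(1 − 2375) = -1/2374. Expand this rational in ℤ_5: compute digits iteratively via d_i = x_i mod 5, x_{i+1} = (x_i − d_i)/5. The first 5 digits are (1, 0, 0, 4, 3).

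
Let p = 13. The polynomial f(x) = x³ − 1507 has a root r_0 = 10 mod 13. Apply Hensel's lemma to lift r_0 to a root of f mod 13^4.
r_3 = 20290 (mod 28561)

Hensel: r_{i+1} = r_i − f(r_i)/f′(r_i) mod 13^{i+2}, where f′(x) = 3x². Iterate:
  r_0 = 10 (mod 13)
  r_1 = 10 (mod 169)
  r_2 = 517 (mod 2197)
  r_3 = 20290 (mod 28561)
Final: r = 20290 with f(r) ≡ 0 mod 13^4.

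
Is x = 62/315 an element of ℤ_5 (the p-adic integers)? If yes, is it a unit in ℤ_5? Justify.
x ∉ ℤ_5 (v_5(x) = -1 < 0)

ℤ_5 = {x ∈ ℚ_5 : v_5(x) ≥ 0} and ℤ_5^× = {x ∈ ℤ_5 : v_5(x) = 0}. Here v_5(62/315) = v_5(num) − v_5(den) = -1; compare against these criteria.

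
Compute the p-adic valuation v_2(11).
v_2(11) = 0

v_2(n) is the largest exponent k such that 2^k divides n. Factor out: 11 = 2^0 · 11. (Sign doesn't affect v_p.) So v_2(11) = 0.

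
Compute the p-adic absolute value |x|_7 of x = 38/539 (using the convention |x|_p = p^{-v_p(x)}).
|38/539|_7 = 49

Step 1 — compute v_7(x) by factoring powers of 7 out of the numerator and denominator: v_7(38/539) = -2. Step 2 — apply |x|_p = p^{-v_p(x)} = 7^{2} = 49.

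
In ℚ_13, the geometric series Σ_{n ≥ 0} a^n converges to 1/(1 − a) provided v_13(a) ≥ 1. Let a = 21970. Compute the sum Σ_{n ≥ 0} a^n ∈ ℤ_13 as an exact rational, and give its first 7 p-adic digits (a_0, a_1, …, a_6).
Σ a^n = 1/(1 − a) = -1/21969;  first 7 digits = (1, 0, 0, 10, 0, 0, 9)

v_13(a) = 3 ≥ 1, so the series converges in ℤ_13 to 1/(1 − a) = 1/(1 − 21970) = -1/21969. Expand this rational in ℤ_13: compute digits iteratively via d_i = x_i mod 13, x_{i+1} = (x_i − d_i)/13. The first 7 digits are (1, 0, 0, 10, 0, 0, 9).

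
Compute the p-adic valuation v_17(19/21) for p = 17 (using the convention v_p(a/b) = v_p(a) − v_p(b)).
v_17(19/21) = 0

Factor powers of 17 from the numerator and denominator of the reduced fraction: 19 = 17^0 · 19 and 21 = 17^0 · 21. Apply v_p(a/b) = v_p(a) − v_p(b): v_17(19/21) = 0 − 0 = 0.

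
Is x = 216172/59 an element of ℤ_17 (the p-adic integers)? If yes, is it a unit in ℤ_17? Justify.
x ∈ ℤ_17 but not a unit; v_17(x) = 3 > 0

ℤ_17 = {x ∈ ℚ_17 : v_17(x) ≥ 0} and ℤ_17^× = {x ∈ ℤ_17 : v_17(x) = 0}. Here v_17(216172/59) = v_17(num) − v_17(den) = 3; compare against these criteria.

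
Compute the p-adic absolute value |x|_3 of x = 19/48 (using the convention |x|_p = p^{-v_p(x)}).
|19/48|_3 = 3

Step 1 — compute v_3(x) by factoring powers of 3 out of the numerator and denominator: v_3(19/48) = -1. Step 2 — apply |x|_p = p^{-v_p(x)} = 3^{1} = 3.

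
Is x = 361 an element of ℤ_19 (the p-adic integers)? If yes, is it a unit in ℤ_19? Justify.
x ∈ ℤ_19 but not a unit; v_19(x) = 2 > 0

ℤ_19 = {x ∈ ℚ_19 : v_19(x) ≥ 0} and ℤ_19^× = {x ∈ ℤ_19 : v_19(x) = 0}. Here v_19(361) = v_19(num) − v_19(den) = 2; compare against these criteria.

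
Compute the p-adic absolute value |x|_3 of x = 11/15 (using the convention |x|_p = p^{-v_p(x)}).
|11/15|_3 = 3

Step 1 — compute v_3(x) by factoring powers of 3 out of the numerator and denominator: v_3(11/15) = -1. Step 2 — apply |x|_p = p^{-v_p(x)} = 3^{1} = 3.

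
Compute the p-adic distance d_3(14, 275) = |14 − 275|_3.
d_3(14, 275) = 1/9

Step 1 — x − y = 14 − 275 = -261. Step 2 — v_3(-261) = 2 (factor: -261 = −(3^2 · 29); the sign does not affect v_p). Step 3 — |x − y|_3 = 3^{-2} = 1/9.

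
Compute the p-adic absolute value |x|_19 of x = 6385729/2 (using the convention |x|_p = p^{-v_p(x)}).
|6385729/2|_19 = 1/130321

Step 1 — compute v_19(x) by factoring powers of 19 out of the numerator and denominator: v_19(6385729/2) = 4. Step 2 — apply |x|_p = p^{-v_p(x)} = 19^{-4} = 1/130321.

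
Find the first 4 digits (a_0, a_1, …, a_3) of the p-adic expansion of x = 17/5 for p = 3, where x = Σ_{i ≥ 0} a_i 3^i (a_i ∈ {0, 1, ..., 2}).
(a_0, …, a_3) = (1, 2, 2, 1)

v_3(17/5) = 0 (numerator and denominator both coprime to 3), so x ∈ ℤ_3^×. Compute digits iteratively via a_i = x_i mod 3, x_{i+1} = (x_i − a_i)/3, with x_0 = x:
  x_0 = 17/5;  a_0 = 1;  x_1 = (x_0 − 1)/3 = 4/5
  x_1 = 4/5;  a_1 = 2;  x_2 = (x_1 − 2)/3 = -2/5
  x_2 = -2/5;  a_2 = 2;  x_3 = (x_2 − 2)/3 = -4/5
  x_3 = -4/5;  a_3 = 1;  x_4 = (x_3 − 1)/3 = -3/5
Digits: (1, 2, 2, 1).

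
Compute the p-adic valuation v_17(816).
v_17(816) = 1

v_17(n) is the largest exponent k such that 17^k divides n. Factor out: 816 = 17^1 · 48. (Sign doesn't affect v_p.) So v_17(816) = 1.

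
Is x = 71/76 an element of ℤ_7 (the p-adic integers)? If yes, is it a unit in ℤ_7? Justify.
x ∈ ℤ_7^× (unit); v_7(x) = 0

ℤ_7 = {x ∈ ℚ_7 : v_7(x) ≥ 0} and ℤ_7^× = {x ∈ ℤ_7 : v_7(x) = 0}. Here v_7(71/76) = v_7(num) − v_7(den) = 0; compare against these criteria.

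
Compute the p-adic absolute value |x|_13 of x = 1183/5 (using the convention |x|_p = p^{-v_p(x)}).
|1183/5|_13 = 1/169

Step 1 — compute v_13(x) by factoring powers of 13 out of the numerator and denominator: v_13(1183/5) = 2. Step 2 — apply |x|_p = p^{-v_p(x)} = 13^{-2} = 1/169.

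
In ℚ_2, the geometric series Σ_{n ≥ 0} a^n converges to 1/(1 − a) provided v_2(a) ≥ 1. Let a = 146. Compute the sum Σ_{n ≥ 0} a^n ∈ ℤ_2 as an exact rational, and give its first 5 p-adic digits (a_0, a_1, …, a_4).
Σ a^n = 1/(1 − a) = -1/145;  first 5 digits = (1, 1, 1, 1, 0)

v_2(a) = 1 ≥ 1, so the series converges in ℤ_2 to 1/(1 − a) = 1/(1 − 146) = -1/145. Expand this rational in ℤ_2: compute digits iteratively via d_i = x_i mod 2, x_{i+1} = (x_i − d_i)/2. The first 5 digits are (1, 1, 1, 1, 0).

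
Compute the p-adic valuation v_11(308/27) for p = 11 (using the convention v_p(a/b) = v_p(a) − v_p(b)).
v_11(308/27) = 1

Factor powers of 11 from the numerator and denominator of the reduced fraction: 308 = 11^1 · 28 and 27 = 11^0 · 27. Apply v_p(a/b) = v_p(a) − v_p(b): v_11(308/27) = 1 − 0 = 1.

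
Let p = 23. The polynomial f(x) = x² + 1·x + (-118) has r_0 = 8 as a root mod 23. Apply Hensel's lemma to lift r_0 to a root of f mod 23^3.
r_2 = 882 (mod 12167)

Hensel: r_{i+1} = r_i − f(r_i)·(f′(r_i))^{-1} mod 23^{i+2}, f′(x) = 2x + 1. Iterate:
  r_0 = 8 (mod 23)
  r_1 = 353 (mod 529)
  r_2 = 882 (mod 12167)
Final: r = 882 satisfies f(r) ≡ 0 mod 23^3.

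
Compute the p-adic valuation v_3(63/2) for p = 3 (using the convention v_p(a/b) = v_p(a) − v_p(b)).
v_3(63/2) = 2

Factor powers of 3 from the numerator and denominator of the reduced fraction: 63 = 3^2 · 7 and 2 = 3^0 · 2. Apply v_p(a/b) = v_p(a) − v_p(b): v_3(63/2) = 2 − 0 = 2.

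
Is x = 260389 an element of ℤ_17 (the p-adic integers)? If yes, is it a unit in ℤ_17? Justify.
x ∈ ℤ_17 but not a unit; v_17(x) = 3 > 0

ℤ_17 = {x ∈ ℚ_17 : v_17(x) ≥ 0} and ℤ_17^× = {x ∈ ℤ_17 : v_17(x) = 0}. Here v_17(260389) = v_17(num) − v_17(den) = 3; compare against these criteria.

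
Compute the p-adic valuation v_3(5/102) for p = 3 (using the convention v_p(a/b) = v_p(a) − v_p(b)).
v_3(5/102) = -1

Factor powers of 3 from the numerator and denominator of the reduced fraction: 5 = 3^0 · 5 and 102 = 3^1 · 34. Apply v_p(a/b) = v_p(a) − v_p(b): v_3(5/102) = 0 − 1 = -1.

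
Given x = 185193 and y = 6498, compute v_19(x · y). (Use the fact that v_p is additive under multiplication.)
v_19(1203384114) = 5

v_p(x) = 3 (factor: 185193 = 19^3 · 27); v_p(y) = 2 (factor: 6498 = 19^2 · 18). Additivity: v_p(xy) = v_p(x) + v_p(y) = 3 + 2 = 5. (Direct check: xy = 1203384114 = 19^5 · (486).)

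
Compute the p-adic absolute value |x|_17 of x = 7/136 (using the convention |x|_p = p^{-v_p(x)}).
|7/136|_17 = 17

Step 1 — compute v_17(x) by factoring powers of 17 out of the numerator and denominator: v_17(7/136) = -1. Step 2 — apply |x|_p = p^{-v_p(x)} = 17^{1} = 17.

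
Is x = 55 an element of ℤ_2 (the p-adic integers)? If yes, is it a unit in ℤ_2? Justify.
x ∈ ℤ_2^× (unit); v_2(x) = 0

ℤ_2 = {x ∈ ℚ_2 : v_2(x) ≥ 0} and ℤ_2^× = {x ∈ ℤ_2 : v_2(x) = 0}. Here v_2(55) = v_2(num) − v_2(den) = 0; compare against these criteria.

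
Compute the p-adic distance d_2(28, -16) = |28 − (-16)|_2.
d_2(28, -16) = 1/4

Step 1 — x − y = 28 − (-16) = 44. Step 2 — v_2(44) = 2 (factor: 44 = (2^2 · 11); the sign does not affect v_p). Step 3 — |x − y|_2 = 2^{-2} = 1/4.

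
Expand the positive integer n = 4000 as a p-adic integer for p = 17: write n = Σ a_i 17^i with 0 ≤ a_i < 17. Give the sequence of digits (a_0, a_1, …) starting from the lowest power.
(a_0, a_1, …) = (5, 14, 13)

Repeated division by 17 gives the digits low-to-high: 4000 = 5 + 14·17^1 + 13·17^2. Digit sequence: (5, 14, 13).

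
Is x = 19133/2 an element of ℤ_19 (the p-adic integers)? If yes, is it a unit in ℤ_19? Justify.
x ∈ ℤ_19 but not a unit; v_19(x) = 2 > 0

ℤ_19 = {x ∈ ℚ_19 : v_19(x) ≥ 0} and ℤ_19^× = {x ∈ ℤ_19 : v_19(x) = 0}. Here v_19(19133/2) = v_19(num) − v_19(den) = 2; compare against these criteria.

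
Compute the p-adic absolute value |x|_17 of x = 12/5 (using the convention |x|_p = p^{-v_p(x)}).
|12/5|_17 = 1

Step 1 — compute v_17(x) by factoring powers of 17 out of the numerator and denominator: v_17(12/5) = 0. Step 2 — apply |x|_p = p^{-v_p(x)} = 17^{0} = 1.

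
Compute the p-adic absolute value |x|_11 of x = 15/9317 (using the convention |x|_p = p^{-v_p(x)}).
|15/9317|_11 = 1331

Step 1 — compute v_11(x) by factoring powers of 11 out of the numerator and denominator: v_11(15/9317) = -3. Step 2 — apply |x|_p = p^{-v_p(x)} = 11^{3} = 1331.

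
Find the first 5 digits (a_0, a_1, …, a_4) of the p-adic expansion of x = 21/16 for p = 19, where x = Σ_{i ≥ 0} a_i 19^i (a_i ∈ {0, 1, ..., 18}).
(a_0, …, a_4) = (12, 3, 1, 13, 10)

v_19(21/16) = 0 (numerator and denominator both coprime to 19), so x ∈ ℤ_19^×. Compute digits iteratively via a_i = x_i mod 19, x_{i+1} = (x_i − a_i)/19, with x_0 = x:
  x_0 = 21/16;  a_0 = 12;  x_1 = (x_0 − 12)/19 = -9/16
  x_1 = -9/16;  a_1 = 3;  x_2 = (x_1 − 3)/19 = -3/16
  x_2 = -3/16;  a_2 = 1;  x_3 = (x_2 − 1)/19 = -1/16
  x_3 = -1/16;  a_3 = 13;  x_4 = (x_3 − 13)/19 = -11/16
  x_4 = -11/16;  a_4 = 10;  x_5 = (x_4 − 10)/19 = -9/16
Digits: (12, 3, 1, 13, 10).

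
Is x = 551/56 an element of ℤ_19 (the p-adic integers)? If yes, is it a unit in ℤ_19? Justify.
x ∈ ℤ_19 but not a unit; v_19(x) = 1 > 0

ℤ_19 = {x ∈ ℚ_19 : v_19(x) ≥ 0} and ℤ_19^× = {x ∈ ℤ_19 : v_19(x) = 0}. Here v_19(551/56) = v_19(num) − v_19(den) = 1; compare against these criteria.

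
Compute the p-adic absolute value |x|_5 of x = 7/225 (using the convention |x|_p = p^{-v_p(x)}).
|7/225|_5 = 25

Step 1 — compute v_5(x) by factoring powers of 5 out of the numerator and denominator: v_5(7/225) = -2. Step 2 — apply |x|_p = p^{-v_p(x)} = 5^{2} = 25.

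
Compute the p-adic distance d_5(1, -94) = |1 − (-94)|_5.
d_5(1, -94) = 1/5

Step 1 — x − y = 1 − (-94) = 95. Step 2 — v_5(95) = 1 (factor: 95 = (5^1 · 19); the sign does not affect v_p). Step 3 — |x − y|_5 = 5^{-1} = 1/5.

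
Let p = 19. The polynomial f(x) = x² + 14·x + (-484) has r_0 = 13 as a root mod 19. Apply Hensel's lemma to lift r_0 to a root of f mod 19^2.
r_1 = 260 (mod 361)

Hensel: r_{i+1} = r_i − f(r_i)·(f′(r_i))^{-1} mod 19^{i+2}, f′(x) = 2x + 14. Iterate:
  r_0 = 13 (mod 19)
  r_1 = 260 (mod 361)
Final: r = 260 satisfies f(r) ≡ 0 mod 19^2.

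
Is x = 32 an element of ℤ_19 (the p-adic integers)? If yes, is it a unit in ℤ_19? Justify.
x ∈ ℤ_19^× (unit); v_19(x) = 0

ℤ_19 = {x ∈ ℚ_19 : v_19(x) ≥ 0} and ℤ_19^× = {x ∈ ℤ_19 : v_19(x) = 0}. Here v_19(32) = v_19(num) − v_19(den) = 0; compare against these criteria.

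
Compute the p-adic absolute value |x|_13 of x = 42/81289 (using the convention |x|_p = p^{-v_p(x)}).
|42/81289|_13 = 2197

Step 1 — compute v_13(x) by factoring powers of 13 out of the numerator and denominator: v_13(42/81289) = -3. Step 2 — apply |x|_p = p^{-v_p(x)} = 13^{3} = 2197.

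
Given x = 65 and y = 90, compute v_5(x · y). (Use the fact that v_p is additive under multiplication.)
v_5(5850) = 2

v_p(x) = 1 (factor: 65 = 5^1 · 13); v_p(y) = 1 (factor: 90 = 5^1 · 18). Additivity: v_p(xy) = v_p(x) + v_p(y) = 1 + 1 = 2. (Direct check: xy = 5850 = 5^2 · (234).)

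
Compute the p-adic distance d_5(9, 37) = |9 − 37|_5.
d_5(9, 37) = 1

Step 1 — x − y = 9 − 37 = -28. Step 2 — v_5(-28) = 0 (factor: -28 = −(5^0 · 28); the sign does not affect v_p). Step 3 — |x − y|_5 = 5^{0} = 1.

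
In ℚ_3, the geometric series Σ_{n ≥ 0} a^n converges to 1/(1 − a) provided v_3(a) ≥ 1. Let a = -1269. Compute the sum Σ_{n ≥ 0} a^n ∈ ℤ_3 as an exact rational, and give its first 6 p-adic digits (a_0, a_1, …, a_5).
Σ a^n = 1/(1 − a) = 1/1270;  first 6 digits = (1, 0, 0, 1, 2, 0)

v_3(a) = 3 ≥ 1, so the series converges in ℤ_3 to 1/(1 − a) = 1/(1 − (-1269)) = 1/1270. Expand this rational in ℤ_3: compute digits iteratively via d_i = x_i mod 3, x_{i+1} = (x_i − d_i)/3. The first 6 digits are (1, 0, 0, 1, 2, 0).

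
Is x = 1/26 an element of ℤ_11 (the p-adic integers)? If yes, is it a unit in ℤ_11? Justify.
x ∈ ℤ_11^× (unit); v_11(x) = 0

ℤ_11 = {x ∈ ℚ_11 : v_11(x) ≥ 0} and ℤ_11^× = {x ∈ ℤ_11 : v_11(x) = 0}. Here v_11(1/26) = v_11(num) − v_11(den) = 0; compare against these criteria.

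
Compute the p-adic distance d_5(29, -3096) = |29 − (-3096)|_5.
d_5(29, -3096) = 1/3125

Step 1 — x − y = 29 − (-3096) = 3125. Step 2 — v_5(3125) = 5 (factor: 3125 = (5^5 · 1); the sign does not affect v_p). Step 3 — |x − y|_5 = 5^{-5} = 1/3125.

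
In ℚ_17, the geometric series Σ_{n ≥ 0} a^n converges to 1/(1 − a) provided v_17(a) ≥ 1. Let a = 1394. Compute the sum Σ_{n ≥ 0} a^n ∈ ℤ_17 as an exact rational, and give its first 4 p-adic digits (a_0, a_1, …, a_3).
Σ a^n = 1/(1 − a) = -1/1393;  first 4 digits = (1, 14, 13, 11)

v_17(a) = 1 ≥ 1, so the series converges in ℤ_17 to 1/(1 − a) = 1/(1 − 1394) = -1/1393. Expand this rational in ℤ_17: compute digits iteratively via d_i = x_i mod 17, x_{i+1} = (x_i − d_i)/17. The first 4 digits are (1, 14, 13, 11).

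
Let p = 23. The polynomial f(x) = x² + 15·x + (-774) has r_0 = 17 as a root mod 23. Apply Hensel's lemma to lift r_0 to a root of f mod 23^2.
r_1 = 270 (mod 529)

Hensel: r_{i+1} = r_i − f(r_i)·(f′(r_i))^{-1} mod 23^{i+2}, f′(x) = 2x + 15. Iterate:
  r_0 = 17 (mod 23)
  r_1 = 270 (mod 529)
Final: r = 270 satisfies f(r) ≡ 0 mod 23^2.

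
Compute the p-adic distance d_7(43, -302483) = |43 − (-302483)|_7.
d_7(43, -302483) = 1/16807

Step 1 — x − y = 43 − (-302483) = 302526. Step 2 — v_7(302526) = 5 (factor: 302526 = (7^5 · 18); the sign does not affect v_p). Step 3 — |x − y|_7 = 7^{-5} = 1/16807.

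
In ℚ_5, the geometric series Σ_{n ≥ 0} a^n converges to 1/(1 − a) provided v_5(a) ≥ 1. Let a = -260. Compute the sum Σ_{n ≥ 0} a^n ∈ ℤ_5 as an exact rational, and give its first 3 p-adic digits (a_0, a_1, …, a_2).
Σ a^n = 1/(1 − a) = 1/261;  first 3 digits = (1, 3, 3)

v_5(a) = 1 ≥ 1, so the series converges in ℤ_5 to 1/(1 − a) = 1/(1 − (-260)) = 1/261. Expand this rational in ℤ_5: compute digits iteratively via d_i = x_i mod 5, x_{i+1} = (x_i − d_i)/5. The first 3 digits are (1, 3, 3).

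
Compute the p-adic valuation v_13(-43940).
v_13(-43940) = 3

v_13(n) is the largest exponent k such that 13^k divides n. Factor out: -43940 = -13^3 · 20. (Sign doesn't affect v_p.) So v_13(-43940) = 3.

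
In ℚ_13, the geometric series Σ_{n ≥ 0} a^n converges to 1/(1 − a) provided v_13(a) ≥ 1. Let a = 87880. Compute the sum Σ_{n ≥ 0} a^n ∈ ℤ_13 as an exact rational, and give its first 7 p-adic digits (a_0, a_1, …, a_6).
Σ a^n = 1/(1 − a) = -1/87879;  first 7 digits = (1, 0, 0, 1, 3, 0, 1)

v_13(a) = 3 ≥ 1, so the series converges in ℤ_13 to 1/(1 − a) = 1/(1 − 87880) = -1/87879. Expand this rational in ℤ_13: compute digits iteratively via d_i = x_i mod 13, x_{i+1} = (x_i − d_i)/13. The first 7 digits are (1, 0, 0, 1, 3, 0, 1).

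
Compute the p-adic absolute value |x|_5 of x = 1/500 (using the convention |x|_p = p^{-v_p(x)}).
|1/500|_5 = 125

Step 1 — compute v_5(x) by factoring powers of 5 out of the numerator and denominator: v_5(1/500) = -3. Step 2 — apply |x|_p = p^{-v_p(x)} = 5^{3} = 125.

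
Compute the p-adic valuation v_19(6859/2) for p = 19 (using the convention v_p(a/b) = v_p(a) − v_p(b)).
v_19(6859/2) = 3

Factor powers of 19 from the numerator and denominator of the reduced fraction: 6859 = 19^3 · 1 and 2 = 19^0 · 2. Apply v_p(a/b) = v_p(a) − v_p(b): v_19(6859/2) = 3 − 0 = 3.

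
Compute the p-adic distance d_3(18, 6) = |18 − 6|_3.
d_3(18, 6) = 1/3

Step 1 — x − y = 18 − 6 = 12. Step 2 — v_3(12) = 1 (factor: 12 = (3^1 · 4); the sign does not affect v_p). Step 3 — |x − y|_3 = 3^{-1} = 1/3.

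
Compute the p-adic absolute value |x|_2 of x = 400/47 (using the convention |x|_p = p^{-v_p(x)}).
|400/47|_2 = 1/16

Step 1 — compute v_2(x) by factoring powers of 2 out of the numerator and denominator: v_2(400/47) = 4. Step 2 — apply |x|_p = p^{-v_p(x)} = 2^{-4} = 1/16.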